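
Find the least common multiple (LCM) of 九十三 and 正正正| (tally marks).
Convert 九十三 (Chinese numeral) → 9×10 + 3 = 93 (decimal)
Convert 正正正| (tally marks) → 5 + 5 + 5 + 1 = 16 (decimal)
Compute lcm(93, 16) = 1488
1488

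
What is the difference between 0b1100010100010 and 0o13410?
Convert 0b1100010100010 (binary) → 4096 + 2048 + 128 + 32 + 2 = 6306 (decimal)
Convert 0o13410 (octal) → 1×4096 + 3×512 + 4×64 + 1×8 = 5896 (decimal)
Difference: |6306 - 5896| = 410
410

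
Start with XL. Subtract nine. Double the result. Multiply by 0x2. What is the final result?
Convert XL (Roman numeral) → 40 (decimal)
Start: 40
Convert nine (English words) → 9 (decimal)
40 - 9 = 31
31 × 2 = 62
Convert 0x2 (hexadecimal) → 2 (decimal)
62 × 2 = 124
124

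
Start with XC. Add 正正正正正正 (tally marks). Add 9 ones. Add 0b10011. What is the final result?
Convert XC (Roman numeral) → 90 (decimal)
Start: 90
Convert 正正正正正正 (tally marks) → 5 + 5 + 5 + 5 + 5 + 5 = 30 (decimal)
90 + 30 = 120
Convert 9 ones (place-value notation) → 9 (decimal)
120 + 9 = 129
Convert 0b10011 (binary) → 16 + 2 + 1 = 19 (decimal)
129 + 19 = 148
148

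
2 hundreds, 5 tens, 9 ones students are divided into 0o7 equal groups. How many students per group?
Convert 2 hundreds, 5 tens, 9 ones (place-value notation) → 2×100 + 5×10 + 9 = 259 (decimal)
Convert 0o7 (octal) → 7 (decimal)
Compute 259 ÷ 7 = 37
37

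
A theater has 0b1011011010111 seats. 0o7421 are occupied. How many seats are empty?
Convert 0b1011011010111 (binary) → 4096 + 1024 + 512 + 128 + 64 + 16 + 4 + 2 + 1 = 5847 (decimal)
Convert 0o7421 (octal) → 7×512 + 4×64 + 2×8 + 1 = 3857 (decimal)
Compute 5847 - 3857 = 1990
1990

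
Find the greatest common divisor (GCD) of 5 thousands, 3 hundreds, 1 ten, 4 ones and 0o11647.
Convert 5 thousands, 3 hundreds, 1 ten, 4 ones (place-value notation) → 5×1000 + 3×100 + 1×10 + 4 = 5314 (decimal)
Convert 0o11647 (octal) → 1×4096 + 1×512 + 6×64 + 4×8 + 7 = 5031 (decimal)
Compute gcd(5314, 5031) = 1
1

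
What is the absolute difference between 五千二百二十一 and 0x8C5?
Convert 五千二百二十一 (Chinese numeral) → 5×1000 + 2×100 + 2×10 + 1 = 5221 (decimal)
Convert 0x8C5 (hexadecimal) → 8×256 + 12×16 + 5 = 2245 (decimal)
Compute |5221 - 2245| = 2976
2976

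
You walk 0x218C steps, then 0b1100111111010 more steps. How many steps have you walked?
Convert 0x218C (hexadecimal) → 2×4096 + 1×256 + 8×16 + 12 = 8588 (decimal)
Convert 0b1100111111010 (binary) → 4096 + 2048 + 256 + 128 + 64 + 32 + 16 + 8 + 2 = 6650 (decimal)
Compute 8588 + 6650 = 15238
15238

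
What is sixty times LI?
Convert sixty (English words) → 60 (decimal)
Convert LI (Roman numeral) → 50 + 1 = 51 (decimal)
Compute 60 × 51 = 3060
3060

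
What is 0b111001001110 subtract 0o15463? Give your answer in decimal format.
Convert 0b111001001110 (binary) → 2048 + 1024 + 512 + 64 + 8 + 4 + 2 = 3662 (decimal)
Convert 0o15463 (octal) → 1×4096 + 5×512 + 4×64 + 6×8 + 3 = 6963 (decimal)
Compute 3662 - 6963 = -3301
-3301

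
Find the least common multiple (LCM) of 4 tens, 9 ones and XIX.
Convert 4 tens, 9 ones (place-value notation) → 4×10 + 9 = 49 (decimal)
Convert XIX (Roman numeral) → 10 + 9 = 19 (decimal)
Compute lcm(49, 19) = 931
931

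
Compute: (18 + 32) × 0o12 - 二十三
Convert 0o12 (octal) → 1×8 + 2 = 10 (decimal)
Convert 二十三 (Chinese numeral) → 2×10 + 3 = 23 (decimal)
Expression in decimal: (18 + 32) × 10 - 23
Parentheses first: 18 + 32 = 50
Multiply: 50 × 10 = 500
Subtract: 500 - 23 = 477
477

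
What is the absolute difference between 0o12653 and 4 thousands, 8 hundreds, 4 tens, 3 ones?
Convert 0o12653 (octal) → 1×4096 + 2×512 + 6×64 + 5×8 + 3 = 5547 (decimal)
Convert 4 thousands, 8 hundreds, 4 tens, 3 ones (place-value notation) → 4×1000 + 8×100 + 4×10 + 3 = 4843 (decimal)
Compute |5547 - 4843| = 704
704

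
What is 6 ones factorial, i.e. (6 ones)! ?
Convert 6 ones (place-value notation) → 6 (decimal)
Compute 6! = 720
720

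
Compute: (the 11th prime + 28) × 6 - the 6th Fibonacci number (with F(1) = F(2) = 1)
Convert the 11th prime (prime index) → 31 (decimal)
Convert the 6th Fibonacci number (with F(1) = F(2) = 1) (Fibonacci index) → 1, 1, 2, 3, 5, 8 → 8 (decimal)
Expression in decimal: (31 + 28) × 6 - 8
Parentheses first: 31 + 28 = 59
Multiply: 59 × 6 = 354
Subtract: 354 - 8 = 346
346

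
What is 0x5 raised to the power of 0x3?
Convert 0x5 (hexadecimal) → 5 (decimal)
Convert 0x3 (hexadecimal) → 3 (decimal)
Compute 5 ^ 3 = 125
125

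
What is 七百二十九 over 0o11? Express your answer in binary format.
Convert 七百二十九 (Chinese numeral) → 7×100 + 2×10 + 9 = 729 (decimal)
Convert 0o11 (octal) → 1×8 + 1 = 9 (decimal)
Compute 729 ÷ 9 = 81
Convert 81 (decimal) → 81 = 64 + 16 + 1 → 0b1010001 (binary)
0b1010001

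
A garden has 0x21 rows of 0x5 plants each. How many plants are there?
Convert 0x5 (hexadecimal) → 5 (decimal)
Convert 0x21 (hexadecimal) → 2×16 + 1 = 33 (decimal)
Compute 5 × 33 = 165
165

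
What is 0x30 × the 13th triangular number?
Convert 0x30 (hexadecimal) → 3×16 = 48 (decimal)
Convert the 13th triangular number (triangular index) → 13×14/2 = 91 (decimal)
Compute 48 × 91 = 4368
4368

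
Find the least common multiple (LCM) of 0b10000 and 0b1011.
Convert 0b10000 (binary) → 16 (decimal)
Convert 0b1011 (binary) → 8 + 2 + 1 = 11 (decimal)
Compute lcm(16, 11) = 176
176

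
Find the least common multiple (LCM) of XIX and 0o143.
Convert XIX (Roman numeral) → 10 + 9 = 19 (decimal)
Convert 0o143 (octal) → 1×64 + 4×8 + 3 = 99 (decimal)
Compute lcm(19, 99) = 1881
1881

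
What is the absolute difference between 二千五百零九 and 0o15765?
Convert 二千五百零九 (Chinese numeral) → 2×1000 + 5×100 + 9 = 2509 (decimal)
Convert 0o15765 (octal) → 1×4096 + 5×512 + 7×64 + 6×8 + 5 = 7157 (decimal)
Compute |2509 - 7157| = 4648
4648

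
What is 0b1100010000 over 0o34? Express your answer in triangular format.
Convert 0b1100010000 (binary) → 512 + 256 + 16 = 784 (decimal)
Convert 0o34 (octal) → 3×8 + 4 = 28 (decimal)
Compute 784 ÷ 28 = 28
Convert 28 (decimal) → 28 = 7×8/2 → the 7th triangular number (triangular index)
the 7th triangular number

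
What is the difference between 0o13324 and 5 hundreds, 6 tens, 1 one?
Convert 0o13324 (octal) → 1×4096 + 3×512 + 3×64 + 2×8 + 4 = 5844 (decimal)
Convert 5 hundreds, 6 tens, 1 one (place-value notation) → 5×100 + 6×10 + 1 = 561 (decimal)
Difference: |5844 - 561| = 5283
5283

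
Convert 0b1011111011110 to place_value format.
Convert 0b1011111011110 (binary) → 4096 + 1024 + 512 + 256 + 128 + 64 + 16 + 8 + 4 + 2 = 6110 (decimal)
Convert 6110 (decimal) → 6110 = 6×1000 + 1×100 + 1×10 → 6 thousands, 1 hundred, 1 ten (place-value notation)
6 thousands, 1 hundred, 1 ten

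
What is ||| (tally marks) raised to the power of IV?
Convert ||| (tally marks) → 3 (decimal)
Convert IV (Roman numeral) → 4 (decimal)
Compute 3 ^ 4 = 81
81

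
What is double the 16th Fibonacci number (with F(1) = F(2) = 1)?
The 16th Fibonacci number (with F(1) = F(2) = 1) = 987
Compute 987 × 2 = 1974
1974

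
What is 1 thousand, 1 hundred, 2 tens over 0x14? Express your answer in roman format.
Convert 1 thousand, 1 hundred, 2 tens (place-value notation) → 1×1000 + 1×100 + 2×10 = 1120 (decimal)
Convert 0x14 (hexadecimal) → 1×16 + 4 = 20 (decimal)
Compute 1120 ÷ 20 = 56
Convert 56 (decimal) → 56 = 50 + 5 + 1 → LVI (Roman numeral)
LVI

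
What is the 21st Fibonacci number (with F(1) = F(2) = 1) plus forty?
The 21st Fibonacci number (with F(1) = F(2) = 1) = 10946
Convert forty (English words) → 40 (decimal)
Compute 10946 + 40 = 10986
10986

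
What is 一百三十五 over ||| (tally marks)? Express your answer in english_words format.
Convert 一百三十五 (Chinese numeral) → 1×100 + 3×10 + 5 = 135 (decimal)
Convert ||| (tally marks) → 3 (decimal)
Compute 135 ÷ 3 = 45
Convert 45 (decimal) → forty-five (English words)
forty-five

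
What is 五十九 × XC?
Convert 五十九 (Chinese numeral) → 5×10 + 9 = 59 (decimal)
Convert XC (Roman numeral) → 90 (decimal)
Compute 59 × 90 = 5310
5310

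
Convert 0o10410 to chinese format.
Convert 0o10410 (octal) → 1×4096 + 4×64 + 1×8 = 4360 (decimal)
Convert 4360 (decimal) → 4360 = 4×1000 + 3×100 + 6×10 → 四千三百六十 (Chinese numeral)
四千三百六十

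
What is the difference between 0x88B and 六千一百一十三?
Convert 0x88B (hexadecimal) → 8×256 + 8×16 + 11 = 2187 (decimal)
Convert 六千一百一十三 (Chinese numeral) → 6×1000 + 1×100 + 1×10 + 3 = 6113 (decimal)
Difference: |2187 - 6113| = 3926
3926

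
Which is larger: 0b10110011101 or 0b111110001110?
Convert 0b10110011101 (binary) → 1024 + 256 + 128 + 16 + 8 + 4 + 1 = 1437 (decimal)
Convert 0b111110001110 (binary) → 2048 + 1024 + 512 + 256 + 128 + 8 + 4 + 2 = 3982 (decimal)
Compare 1437 vs 3982: larger = 3982
3982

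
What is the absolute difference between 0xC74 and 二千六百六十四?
Convert 0xC74 (hexadecimal) → 12×256 + 7×16 + 4 = 3188 (decimal)
Convert 二千六百六十四 (Chinese numeral) → 2×1000 + 6×100 + 6×10 + 4 = 2664 (decimal)
Compute |3188 - 2664| = 524
524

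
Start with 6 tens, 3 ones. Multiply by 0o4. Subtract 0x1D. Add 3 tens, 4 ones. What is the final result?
Convert 6 tens, 3 ones (place-value notation) → 6×10 + 3 = 63 (decimal)
Start: 63
Convert 0o4 (octal) → 4 (decimal)
63 × 4 = 252
Convert 0x1D (hexadecimal) → 1×16 + 13 = 29 (decimal)
252 - 29 = 223
Convert 3 tens, 4 ones (place-value notation) → 3×10 + 4 = 34 (decimal)
223 + 34 = 257
257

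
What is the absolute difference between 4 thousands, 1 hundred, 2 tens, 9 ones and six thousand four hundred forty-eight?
Convert 4 thousands, 1 hundred, 2 tens, 9 ones (place-value notation) → 4×1000 + 1×100 + 2×10 + 9 = 4129 (decimal)
Convert six thousand four hundred forty-eight (English words) → 6×1000 + 4×100 + 48 = 6448 (decimal)
Compute |4129 - 6448| = 2319
2319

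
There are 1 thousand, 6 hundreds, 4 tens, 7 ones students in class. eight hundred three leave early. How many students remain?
Convert 1 thousand, 6 hundreds, 4 tens, 7 ones (place-value notation) → 1×1000 + 6×100 + 4×10 + 7 = 1647 (decimal)
Convert eight hundred three (English words) → 8×100 + 3 = 803 (decimal)
Compute 1647 - 803 = 844
844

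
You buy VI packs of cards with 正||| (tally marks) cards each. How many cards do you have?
Convert 正||| (tally marks) → 5 + 3 = 8 (decimal)
Convert VI (Roman numeral) → 5 + 1 = 6 (decimal)
Compute 8 × 6 = 48
48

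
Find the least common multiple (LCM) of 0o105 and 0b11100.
Convert 0o105 (octal) → 1×64 + 5 = 69 (decimal)
Convert 0b11100 (binary) → 16 + 8 + 4 = 28 (decimal)
Compute lcm(69, 28) = 1932
1932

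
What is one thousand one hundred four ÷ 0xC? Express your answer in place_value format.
Convert one thousand one hundred four (English words) → 1×1000 + 1×100 + 4 = 1104 (decimal)
Convert 0xC (hexadecimal) → 12 (decimal)
Compute 1104 ÷ 12 = 92
Convert 92 (decimal) → 92 = 9×10 + 2 → 9 tens, 2 ones (place-value notation)
9 tens, 2 ones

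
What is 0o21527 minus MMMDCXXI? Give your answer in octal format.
Convert 0o21527 (octal) → 2×4096 + 1×512 + 5×64 + 2×8 + 7 = 9047 (decimal)
Convert MMMDCXXI (Roman numeral) → 1000 + 1000 + 1000 + 500 + 100 + 10 + 10 + 1 = 3621 (decimal)
Compute 9047 - 3621 = 5426
Convert 5426 (decimal) → 5426 = 1×4096 + 2×512 + 4×64 + 6×8 + 2 → 0o12462 (octal)
0o12462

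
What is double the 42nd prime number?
The 42nd prime number = 181
Compute 181 × 2 = 362
362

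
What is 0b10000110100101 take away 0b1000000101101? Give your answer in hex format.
Convert 0b10000110100101 (binary) → 8192 + 256 + 128 + 32 + 4 + 1 = 8613 (decimal)
Convert 0b1000000101101 (binary) → 4096 + 32 + 8 + 4 + 1 = 4141 (decimal)
Compute 8613 - 4141 = 4472
Convert 4472 (decimal) → 4472 = 1×4096 + 1×256 + 7×16 + 8 → 0x1178 (hexadecimal)
0x1178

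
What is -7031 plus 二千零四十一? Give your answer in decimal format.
Convert 二千零四十一 (Chinese numeral) → 2×1000 + 4×10 + 1 = 2041 (decimal)
Compute -7031 + 2041 = -4990
-4990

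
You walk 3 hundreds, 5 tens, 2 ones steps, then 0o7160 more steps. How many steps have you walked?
Convert 3 hundreds, 5 tens, 2 ones (place-value notation) → 3×100 + 5×10 + 2 = 352 (decimal)
Convert 0o7160 (octal) → 7×512 + 1×64 + 6×8 = 3696 (decimal)
Compute 352 + 3696 = 4048
4048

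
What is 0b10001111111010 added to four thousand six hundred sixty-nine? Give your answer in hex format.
Convert 0b10001111111010 (binary) → 8192 + 512 + 256 + 128 + 64 + 32 + 16 + 8 + 2 = 9210 (decimal)
Convert four thousand six hundred sixty-nine (English words) → 4×1000 + 6×100 + 69 = 4669 (decimal)
Compute 9210 + 4669 = 13879
Convert 13879 (decimal) → 13879 = 3×4096 + 6×256 + 3×16 + 7 → 0x3637 (hexadecimal)
0x3637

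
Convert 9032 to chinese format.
Convert 9032 (decimal) → 9032 = 9×1000 + 3×10 + 2 → 九千零三十二 (Chinese numeral)
九千零三十二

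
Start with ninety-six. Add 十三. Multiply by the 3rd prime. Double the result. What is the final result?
Convert ninety-six (English words) → 96 (decimal)
Start: 96
Convert 十三 (Chinese numeral) → 1×10 + 3 = 13 (decimal)
96 + 13 = 109
Convert the 3rd prime (prime index) → 5 (decimal)
109 × 5 = 545
545 × 2 = 1090
1090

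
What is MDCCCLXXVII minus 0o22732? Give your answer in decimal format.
Convert MDCCCLXXVII (Roman numeral) → 1000 + 500 + 100 + 100 + 100 + 50 + 10 + 10 + 5 + 1 + 1 = 1877 (decimal)
Convert 0o22732 (octal) → 2×4096 + 2×512 + 7×64 + 3×8 + 2 = 9690 (decimal)
Compute 1877 - 9690 = -7813
-7813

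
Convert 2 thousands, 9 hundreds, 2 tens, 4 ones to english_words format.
Convert 2 thousands, 9 hundreds, 2 tens, 4 ones (place-value notation) → 2×1000 + 9×100 + 2×10 + 4 = 2924 (decimal)
Convert 2924 (decimal) → 2924 = 2×1000 + 9×100 + 24 → two thousand nine hundred twenty-four (English words)
two thousand nine hundred twenty-four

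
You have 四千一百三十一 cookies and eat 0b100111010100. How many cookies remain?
Convert 四千一百三十一 (Chinese numeral) → 4×1000 + 1×100 + 3×10 + 1 = 4131 (decimal)
Convert 0b100111010100 (binary) → 2048 + 256 + 128 + 64 + 16 + 4 = 2516 (decimal)
Compute 4131 - 2516 = 1615
1615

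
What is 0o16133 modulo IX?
Convert 0o16133 (octal) → 1×4096 + 6×512 + 1×64 + 3×8 + 3 = 7259 (decimal)
Convert IX (Roman numeral) → 9 (decimal)
Compute 7259 mod 9 = 5
5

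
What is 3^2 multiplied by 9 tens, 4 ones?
Convert 3^2 (power) → 9 (decimal)
Convert 9 tens, 4 ones (place-value notation) → 9×10 + 4 = 94 (decimal)
Compute 9 × 94 = 846
846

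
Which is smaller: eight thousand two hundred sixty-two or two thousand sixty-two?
Convert eight thousand two hundred sixty-two (English words) → 8×1000 + 2×100 + 62 = 8262 (decimal)
Convert two thousand sixty-two (English words) → 2×1000 + 62 = 2062 (decimal)
Compare 8262 vs 2062: smaller = 2062
2062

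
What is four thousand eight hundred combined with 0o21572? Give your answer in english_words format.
Convert four thousand eight hundred (English words) → 4×1000 + 8×100 = 4800 (decimal)
Convert 0o21572 (octal) → 2×4096 + 1×512 + 5×64 + 7×8 + 2 = 9082 (decimal)
Compute 4800 + 9082 = 13882
Convert 13882 (decimal) → 13882 = 13×1000 + 8×100 + 82 → thirteen thousand eight hundred eighty-two (English words)
thirteen thousand eight hundred eighty-two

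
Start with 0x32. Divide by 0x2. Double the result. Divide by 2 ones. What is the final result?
Convert 0x32 (hexadecimal) → 3×16 + 2 = 50 (decimal)
Start: 50
Convert 0x2 (hexadecimal) → 2 (decimal)
50 ÷ 2 = 25
25 × 2 = 50
Convert 2 ones (place-value notation) → 2 (decimal)
50 ÷ 2 = 25
25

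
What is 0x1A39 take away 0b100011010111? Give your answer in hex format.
Convert 0x1A39 (hexadecimal) → 1×4096 + 10×256 + 3×16 + 9 = 6713 (decimal)
Convert 0b100011010111 (binary) → 2048 + 128 + 64 + 16 + 4 + 2 + 1 = 2263 (decimal)
Compute 6713 - 2263 = 4450
Convert 4450 (decimal) → 4450 = 1×4096 + 1×256 + 6×16 + 2 → 0x1162 (hexadecimal)
0x1162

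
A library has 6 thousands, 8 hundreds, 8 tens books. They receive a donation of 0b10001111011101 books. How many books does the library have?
Convert 6 thousands, 8 hundreds, 8 tens (place-value notation) → 6×1000 + 8×100 + 8×10 = 6880 (decimal)
Convert 0b10001111011101 (binary) → 8192 + 512 + 256 + 128 + 64 + 16 + 8 + 4 + 1 = 9181 (decimal)
Compute 6880 + 9181 = 16061
16061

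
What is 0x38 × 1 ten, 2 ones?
Convert 0x38 (hexadecimal) → 3×16 + 8 = 56 (decimal)
Convert 1 ten, 2 ones (place-value notation) → 1×10 + 2 = 12 (decimal)
Compute 56 × 12 = 672
672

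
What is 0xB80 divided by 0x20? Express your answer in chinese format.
Convert 0xB80 (hexadecimal) → 11×256 + 8×16 = 2944 (decimal)
Convert 0x20 (hexadecimal) → 2×16 = 32 (decimal)
Compute 2944 ÷ 32 = 92
Convert 92 (decimal) → 92 = 9×10 + 2 → 九十二 (Chinese numeral)
九十二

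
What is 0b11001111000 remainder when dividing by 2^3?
Convert 0b11001111000 (binary) → 1024 + 512 + 64 + 32 + 16 + 8 = 1656 (decimal)
Convert 2^3 (power) → 8 (decimal)
Compute 1656 mod 8 = 0
0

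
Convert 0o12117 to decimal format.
Convert 0o12117 (octal) → 1×4096 + 2×512 + 1×64 + 1×8 + 7 = 5199 (decimal)
5199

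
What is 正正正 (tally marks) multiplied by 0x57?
Convert 正正正 (tally marks) → 5 + 5 + 5 = 15 (decimal)
Convert 0x57 (hexadecimal) → 5×16 + 7 = 87 (decimal)
Compute 15 × 87 = 1305
1305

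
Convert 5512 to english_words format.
Convert 5512 (decimal) → 5512 = 5×1000 + 5×100 + 12 → five thousand five hundred twelve (English words)
five thousand five hundred twelve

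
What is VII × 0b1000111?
Convert VII (Roman numeral) → 5 + 1 + 1 = 7 (decimal)
Convert 0b1000111 (binary) → 64 + 4 + 2 + 1 = 71 (decimal)
Compute 7 × 71 = 497
497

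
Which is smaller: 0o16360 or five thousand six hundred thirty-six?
Convert 0o16360 (octal) → 1×4096 + 6×512 + 3×64 + 6×8 = 7408 (decimal)
Convert five thousand six hundred thirty-six (English words) → 5×1000 + 6×100 + 36 = 5636 (decimal)
Compare 7408 vs 5636: smaller = 5636
5636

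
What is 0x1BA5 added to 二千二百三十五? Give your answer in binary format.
Convert 0x1BA5 (hexadecimal) → 1×4096 + 11×256 + 10×16 + 5 = 7077 (decimal)
Convert 二千二百三十五 (Chinese numeral) → 2×1000 + 2×100 + 3×10 + 5 = 2235 (decimal)
Compute 7077 + 2235 = 9312
Convert 9312 (decimal) → 9312 = 8192 + 1024 + 64 + 32 → 0b10010001100000 (binary)
0b10010001100000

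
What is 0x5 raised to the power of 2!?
Convert 0x5 (hexadecimal) → 5 (decimal)
Convert 2! (factorial) → 2 (decimal)
Compute 5 ^ 2 = 25
25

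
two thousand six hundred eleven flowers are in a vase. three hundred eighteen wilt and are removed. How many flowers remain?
Convert two thousand six hundred eleven (English words) → 2×1000 + 6×100 + 11 = 2611 (decimal)
Convert three hundred eighteen (English words) → 3×100 + 18 = 318 (decimal)
Compute 2611 - 318 = 2293
2293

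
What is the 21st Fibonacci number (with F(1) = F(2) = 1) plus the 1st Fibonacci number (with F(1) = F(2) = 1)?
The 21st Fibonacci number (with F(1) = F(2) = 1) = 10946
Convert the 1st Fibonacci number (with F(1) = F(2) = 1) (Fibonacci index) → 1 (decimal)
Compute 10946 + 1 = 10947
10947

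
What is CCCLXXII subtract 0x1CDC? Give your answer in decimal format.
Convert CCCLXXII (Roman numeral) → 100 + 100 + 100 + 50 + 10 + 10 + 1 + 1 = 372 (decimal)
Convert 0x1CDC (hexadecimal) → 1×4096 + 12×256 + 13×16 + 12 = 7388 (decimal)
Compute 372 - 7388 = -7016
-7016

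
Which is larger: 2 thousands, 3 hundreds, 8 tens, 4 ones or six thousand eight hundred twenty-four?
Convert 2 thousands, 3 hundreds, 8 tens, 4 ones (place-value notation) → 2×1000 + 3×100 + 8×10 + 4 = 2384 (decimal)
Convert six thousand eight hundred twenty-four (English words) → 6×1000 + 8×100 + 24 = 6824 (decimal)
Compare 2384 vs 6824: larger = 6824
6824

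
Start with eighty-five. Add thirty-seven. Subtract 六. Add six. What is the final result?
Convert eighty-five (English words) → 85 (decimal)
Start: 85
Convert thirty-seven (English words) → 37 (decimal)
85 + 37 = 122
Convert 六 (Chinese numeral) → 6 (decimal)
122 - 6 = 116
Convert six (English words) → 6 (decimal)
116 + 6 = 122
122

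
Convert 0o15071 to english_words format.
Convert 0o15071 (octal) → 1×4096 + 5×512 + 7×8 + 1 = 6713 (decimal)
Convert 6713 (decimal) → 6713 = 6×1000 + 7×100 + 13 → six thousand seven hundred thirteen (English words)
six thousand seven hundred thirteen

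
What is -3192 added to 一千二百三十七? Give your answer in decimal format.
Convert 一千二百三十七 (Chinese numeral) → 1×1000 + 2×100 + 3×10 + 7 = 1237 (decimal)
Compute -3192 + 1237 = -1955
-1955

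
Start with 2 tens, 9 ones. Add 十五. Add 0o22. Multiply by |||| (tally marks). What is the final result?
Convert 2 tens, 9 ones (place-value notation) → 2×10 + 9 = 29 (decimal)
Start: 29
Convert 十五 (Chinese numeral) → 1×10 + 5 = 15 (decimal)
29 + 15 = 44
Convert 0o22 (octal) → 2×8 + 2 = 18 (decimal)
44 + 18 = 62
Convert |||| (tally marks) → 4 (decimal)
62 × 4 = 248
248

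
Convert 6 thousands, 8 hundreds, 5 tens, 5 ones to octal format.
Convert 6 thousands, 8 hundreds, 5 tens, 5 ones (place-value notation) → 6×1000 + 8×100 + 5×10 + 5 = 6855 (decimal)
Convert 6855 (decimal) → 6855 = 1×4096 + 5×512 + 3×64 + 7 → 0o15307 (octal)
0o15307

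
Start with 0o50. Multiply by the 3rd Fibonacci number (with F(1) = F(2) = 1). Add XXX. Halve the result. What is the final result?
Convert 0o50 (octal) → 5×8 = 40 (decimal)
Start: 40
Convert the 3rd Fibonacci number (with F(1) = F(2) = 1) (Fibonacci index) → 1, 1, 2 → 2 (decimal)
40 × 2 = 80
Convert XXX (Roman numeral) → 10 + 10 + 10 = 30 (decimal)
80 + 30 = 110
110 ÷ 2 = 55
55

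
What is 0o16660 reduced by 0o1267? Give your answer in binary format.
Convert 0o16660 (octal) → 1×4096 + 6×512 + 6×64 + 6×8 = 7600 (decimal)
Convert 0o1267 (octal) → 1×512 + 2×64 + 6×8 + 7 = 695 (decimal)
Compute 7600 - 695 = 6905
Convert 6905 (decimal) → 6905 = 4096 + 2048 + 512 + 128 + 64 + 32 + 16 + 8 + 1 → 0b1101011111001 (binary)
0b1101011111001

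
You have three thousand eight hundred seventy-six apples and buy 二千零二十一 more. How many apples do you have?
Convert three thousand eight hundred seventy-six (English words) → 3×1000 + 8×100 + 76 = 3876 (decimal)
Convert 二千零二十一 (Chinese numeral) → 2×1000 + 2×10 + 1 = 2021 (decimal)
Compute 3876 + 2021 = 5897
5897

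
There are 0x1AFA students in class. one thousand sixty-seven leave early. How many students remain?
Convert 0x1AFA (hexadecimal) → 1×4096 + 10×256 + 15×16 + 10 = 6906 (decimal)
Convert one thousand sixty-seven (English words) → 1×1000 + 67 = 1067 (decimal)
Compute 6906 - 1067 = 5839
5839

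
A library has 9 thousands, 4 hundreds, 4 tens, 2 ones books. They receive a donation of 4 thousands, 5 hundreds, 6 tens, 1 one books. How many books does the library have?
Convert 9 thousands, 4 hundreds, 4 tens, 2 ones (place-value notation) → 9×1000 + 4×100 + 4×10 + 2 = 9442 (decimal)
Convert 4 thousands, 5 hundreds, 6 tens, 1 one (place-value notation) → 4×1000 + 5×100 + 6×10 + 1 = 4561 (decimal)
Compute 9442 + 4561 = 14003
14003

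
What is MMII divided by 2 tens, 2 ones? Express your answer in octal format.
Convert MMII (Roman numeral) → 1000 + 1000 + 1 + 1 = 2002 (decimal)
Convert 2 tens, 2 ones (place-value notation) → 2×10 + 2 = 22 (decimal)
Compute 2002 ÷ 22 = 91
Convert 91 (decimal) → 91 = 1×64 + 3×8 + 3 → 0o133 (octal)
0o133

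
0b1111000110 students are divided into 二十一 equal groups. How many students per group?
Convert 0b1111000110 (binary) → 512 + 256 + 128 + 64 + 4 + 2 = 966 (decimal)
Convert 二十一 (Chinese numeral) → 2×10 + 1 = 21 (decimal)
Compute 966 ÷ 21 = 46
46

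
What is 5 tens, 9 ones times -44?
Convert 5 tens, 9 ones (place-value notation) → 5×10 + 9 = 59 (decimal)
Compute 59 × -44 = -2596
-2596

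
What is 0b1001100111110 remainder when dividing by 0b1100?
Convert 0b1001100111110 (binary) → 4096 + 512 + 256 + 32 + 16 + 8 + 4 + 2 = 4926 (decimal)
Convert 0b1100 (binary) → 8 + 4 = 12 (decimal)
Compute 4926 mod 12 = 6
6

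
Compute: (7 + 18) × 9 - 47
Parentheses first: 7 + 18 = 25
Multiply: 25 × 9 = 225
Subtract: 225 - 47 = 178
178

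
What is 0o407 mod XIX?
Convert 0o407 (octal) → 4×64 + 7 = 263 (decimal)
Convert XIX (Roman numeral) → 10 + 9 = 19 (decimal)
Compute 263 mod 19 = 16
16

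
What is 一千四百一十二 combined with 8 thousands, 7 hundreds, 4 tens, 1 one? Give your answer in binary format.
Convert 一千四百一十二 (Chinese numeral) → 1×1000 + 4×100 + 1×10 + 2 = 1412 (decimal)
Convert 8 thousands, 7 hundreds, 4 tens, 1 one (place-value notation) → 8×1000 + 7×100 + 4×10 + 1 = 8741 (decimal)
Compute 1412 + 8741 = 10153
Convert 10153 (decimal) → 10153 = 8192 + 1024 + 512 + 256 + 128 + 32 + 8 + 1 → 0b10011110101001 (binary)
0b10011110101001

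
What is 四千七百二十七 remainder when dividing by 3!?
Convert 四千七百二十七 (Chinese numeral) → 4×1000 + 7×100 + 2×10 + 7 = 4727 (decimal)
Convert 3! (factorial) → 6 (decimal)
Compute 4727 mod 6 = 5
5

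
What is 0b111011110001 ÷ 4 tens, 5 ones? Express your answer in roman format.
Convert 0b111011110001 (binary) → 2048 + 1024 + 512 + 128 + 64 + 32 + 16 + 1 = 3825 (decimal)
Convert 4 tens, 5 ones (place-value notation) → 4×10 + 5 = 45 (decimal)
Compute 3825 ÷ 45 = 85
Convert 85 (decimal) → 85 = 50 + 10 + 10 + 10 + 5 → LXXXV (Roman numeral)
LXXXV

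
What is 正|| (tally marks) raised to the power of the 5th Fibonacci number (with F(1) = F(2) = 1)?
Convert 正|| (tally marks) → 5 + 2 = 7 (decimal)
Convert the 5th Fibonacci number (with F(1) = F(2) = 1) (Fibonacci index) → 1, 1, 2, 3, 5 → 5 (decimal)
Compute 7 ^ 5 = 16807
16807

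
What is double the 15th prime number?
The 15th prime number = 47
Compute 47 × 2 = 94
94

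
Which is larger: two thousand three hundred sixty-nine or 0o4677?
Convert two thousand three hundred sixty-nine (English words) → 2×1000 + 3×100 + 69 = 2369 (decimal)
Convert 0o4677 (octal) → 4×512 + 6×64 + 7×8 + 7 = 2495 (decimal)
Compare 2369 vs 2495: larger = 2495
2495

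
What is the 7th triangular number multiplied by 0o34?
Convert the 7th triangular number (triangular index) → 7×8/2 = 28 (decimal)
Convert 0o34 (octal) → 3×8 + 4 = 28 (decimal)
Compute 28 × 28 = 784
784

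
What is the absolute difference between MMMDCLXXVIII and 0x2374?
Convert MMMDCLXXVIII (Roman numeral) → 1000 + 1000 + 1000 + 500 + 100 + 50 + 10 + 10 + 5 + 1 + 1 + 1 = 3678 (decimal)
Convert 0x2374 (hexadecimal) → 2×4096 + 3×256 + 7×16 + 4 = 9076 (decimal)
Compute |3678 - 9076| = 5398
5398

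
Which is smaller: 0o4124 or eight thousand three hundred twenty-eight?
Convert 0o4124 (octal) → 4×512 + 1×64 + 2×8 + 4 = 2132 (decimal)
Convert eight thousand three hundred twenty-eight (English words) → 8×1000 + 3×100 + 28 = 8328 (decimal)
Compare 2132 vs 8328: smaller = 2132
2132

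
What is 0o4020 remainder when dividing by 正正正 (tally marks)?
Convert 0o4020 (octal) → 4×512 + 2×8 = 2064 (decimal)
Convert 正正正 (tally marks) → 5 + 5 + 5 = 15 (decimal)
Compute 2064 mod 15 = 9
9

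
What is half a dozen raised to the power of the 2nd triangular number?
Convert half a dozen (colloquial) → 6 (decimal)
Convert the 2nd triangular number (triangular index) → 2×3/2 = 3 (decimal)
Compute 6 ^ 3 = 216
216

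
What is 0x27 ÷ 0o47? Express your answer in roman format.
Convert 0x27 (hexadecimal) → 2×16 + 7 = 39 (decimal)
Convert 0o47 (octal) → 4×8 + 7 = 39 (decimal)
Compute 39 ÷ 39 = 1
Convert 1 (decimal) → I (Roman numeral)
I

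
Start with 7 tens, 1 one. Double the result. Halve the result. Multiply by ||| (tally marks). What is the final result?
Convert 7 tens, 1 one (place-value notation) → 7×10 + 1 = 71 (decimal)
Start: 71
71 × 2 = 142
142 ÷ 2 = 71
Convert ||| (tally marks) → 3 (decimal)
71 × 3 = 213
213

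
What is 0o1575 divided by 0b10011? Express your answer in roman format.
Convert 0o1575 (octal) → 1×512 + 5×64 + 7×8 + 5 = 893 (decimal)
Convert 0b10011 (binary) → 16 + 2 + 1 = 19 (decimal)
Compute 893 ÷ 19 = 47
Convert 47 (decimal) → 47 = 40 + 5 + 1 + 1 → XLVII (Roman numeral)
XLVII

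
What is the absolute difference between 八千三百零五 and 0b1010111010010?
Convert 八千三百零五 (Chinese numeral) → 8×1000 + 3×100 + 5 = 8305 (decimal)
Convert 0b1010111010010 (binary) → 4096 + 1024 + 256 + 128 + 64 + 16 + 2 = 5586 (decimal)
Compute |8305 - 5586| = 2719
2719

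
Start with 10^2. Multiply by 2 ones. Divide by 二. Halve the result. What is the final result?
Convert 10^2 (power) → 100 (decimal)
Start: 100
Convert 2 ones (place-value notation) → 2 (decimal)
100 × 2 = 200
Convert 二 (Chinese numeral) → 2 (decimal)
200 ÷ 2 = 100
100 ÷ 2 = 50
50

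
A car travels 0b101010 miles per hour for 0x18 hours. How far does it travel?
Convert 0b101010 (binary) → 32 + 8 + 2 = 42 (decimal)
Convert 0x18 (hexadecimal) → 1×16 + 8 = 24 (decimal)
Compute 42 × 24 = 1008
1008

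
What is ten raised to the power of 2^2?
Convert ten (English words) → 10 (decimal)
Convert 2^2 (power) → 4 (decimal)
Compute 10 ^ 4 = 10000
10000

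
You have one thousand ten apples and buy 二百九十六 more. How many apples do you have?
Convert one thousand ten (English words) → 1×1000 + 10 = 1010 (decimal)
Convert 二百九十六 (Chinese numeral) → 2×100 + 9×10 + 6 = 296 (decimal)
Compute 1010 + 296 = 1306
1306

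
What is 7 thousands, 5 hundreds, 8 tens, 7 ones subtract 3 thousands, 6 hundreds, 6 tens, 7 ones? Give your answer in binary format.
Convert 7 thousands, 5 hundreds, 8 tens, 7 ones (place-value notation) → 7×1000 + 5×100 + 8×10 + 7 = 7587 (decimal)
Convert 3 thousands, 6 hundreds, 6 tens, 7 ones (place-value notation) → 3×1000 + 6×100 + 6×10 + 7 = 3667 (decimal)
Compute 7587 - 3667 = 3920
Convert 3920 (decimal) → 3920 = 2048 + 1024 + 512 + 256 + 64 + 16 → 0b111101010000 (binary)
0b111101010000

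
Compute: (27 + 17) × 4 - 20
Parentheses first: 27 + 17 = 44
Multiply: 44 × 4 = 176
Subtract: 176 - 20 = 156
156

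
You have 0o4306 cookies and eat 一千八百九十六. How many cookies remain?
Convert 0o4306 (octal) → 4×512 + 3×64 + 6 = 2246 (decimal)
Convert 一千八百九十六 (Chinese numeral) → 1×1000 + 8×100 + 9×10 + 6 = 1896 (decimal)
Compute 2246 - 1896 = 350
350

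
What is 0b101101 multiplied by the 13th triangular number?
Convert 0b101101 (binary) → 32 + 8 + 4 + 1 = 45 (decimal)
Convert the 13th triangular number (triangular index) → 13×14/2 = 91 (decimal)
Compute 45 × 91 = 4095
4095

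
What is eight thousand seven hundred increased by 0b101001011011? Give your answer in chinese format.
Convert eight thousand seven hundred (English words) → 8×1000 + 7×100 = 8700 (decimal)
Convert 0b101001011011 (binary) → 2048 + 512 + 64 + 16 + 8 + 2 + 1 = 2651 (decimal)
Compute 8700 + 2651 = 11351
Convert 11351 (decimal) → 11351 = 1×10000 + 1×1000 + 3×100 + 5×10 + 1 → 一万一千三百五十一 (Chinese numeral)
一万一千三百五十一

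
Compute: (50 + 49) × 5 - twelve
Convert twelve (English words) → 12 (decimal)
Expression in decimal: (50 + 49) × 5 - 12
Parentheses first: 50 + 49 = 99
Multiply: 99 × 5 = 495
Subtract: 495 - 12 = 483
483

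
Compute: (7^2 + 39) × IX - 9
Convert 7^2 (power) → 49 (decimal)
Convert IX (Roman numeral) → 9 (decimal)
Expression in decimal: (49 + 39) × 9 - 9
Parentheses first: 49 + 39 = 88
Multiply: 88 × 9 = 792
Subtract: 792 - 9 = 783
783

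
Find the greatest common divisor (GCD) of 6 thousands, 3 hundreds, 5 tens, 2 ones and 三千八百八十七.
Convert 6 thousands, 3 hundreds, 5 tens, 2 ones (place-value notation) → 6×1000 + 3×100 + 5×10 + 2 = 6352 (decimal)
Convert 三千八百八十七 (Chinese numeral) → 3×1000 + 8×100 + 8×10 + 7 = 3887 (decimal)
Compute gcd(6352, 3887) = 1
1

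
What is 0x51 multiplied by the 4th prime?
Convert 0x51 (hexadecimal) → 5×16 + 1 = 81 (decimal)
Convert the 4th prime (prime index) → 7 (decimal)
Compute 81 × 7 = 567
567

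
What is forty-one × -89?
Convert forty-one (English words) → 41 (decimal)
Compute 41 × -89 = -3649
-3649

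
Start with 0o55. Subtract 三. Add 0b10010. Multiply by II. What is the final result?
Convert 0o55 (octal) → 5×8 + 5 = 45 (decimal)
Start: 45
Convert 三 (Chinese numeral) → 3 (decimal)
45 - 3 = 42
Convert 0b10010 (binary) → 16 + 2 = 18 (decimal)
42 + 18 = 60
Convert II (Roman numeral) → 1 + 1 = 2 (decimal)
60 × 2 = 120
120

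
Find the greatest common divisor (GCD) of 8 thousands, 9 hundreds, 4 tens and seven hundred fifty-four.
Convert 8 thousands, 9 hundreds, 4 tens (place-value notation) → 8×1000 + 9×100 + 4×10 = 8940 (decimal)
Convert seven hundred fifty-four (English words) → 7×100 + 54 = 754 (decimal)
Compute gcd(8940, 754) = 2
2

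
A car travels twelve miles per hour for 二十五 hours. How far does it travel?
Convert twelve (English words) → 12 (decimal)
Convert 二十五 (Chinese numeral) → 2×10 + 5 = 25 (decimal)
Compute 12 × 25 = 300
300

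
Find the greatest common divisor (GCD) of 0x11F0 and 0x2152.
Convert 0x11F0 (hexadecimal) → 1×4096 + 1×256 + 15×16 = 4592 (decimal)
Convert 0x2152 (hexadecimal) → 2×4096 + 1×256 + 5×16 + 2 = 8530 (decimal)
Compute gcd(4592, 8530) = 2
2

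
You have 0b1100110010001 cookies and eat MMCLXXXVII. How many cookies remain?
Convert 0b1100110010001 (binary) → 4096 + 2048 + 256 + 128 + 16 + 1 = 6545 (decimal)
Convert MMCLXXXVII (Roman numeral) → 1000 + 1000 + 100 + 50 + 10 + 10 + 10 + 5 + 1 + 1 = 2187 (decimal)
Compute 6545 - 2187 = 4358
4358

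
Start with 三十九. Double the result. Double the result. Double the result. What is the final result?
Convert 三十九 (Chinese numeral) → 3×10 + 9 = 39 (decimal)
Start: 39
39 × 2 = 78
78 × 2 = 156
156 × 2 = 312
312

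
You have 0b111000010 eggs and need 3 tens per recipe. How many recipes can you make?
Convert 0b111000010 (binary) → 256 + 128 + 64 + 2 = 450 (decimal)
Convert 3 tens (place-value notation) → 3×10 = 30 (decimal)
Compute 450 ÷ 30 = 15
15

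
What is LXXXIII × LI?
Convert LXXXIII (Roman numeral) → 50 + 10 + 10 + 10 + 1 + 1 + 1 = 83 (decimal)
Convert LI (Roman numeral) → 50 + 1 = 51 (decimal)
Compute 83 × 51 = 4233
4233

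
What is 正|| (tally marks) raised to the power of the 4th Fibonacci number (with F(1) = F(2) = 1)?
Convert 正|| (tally marks) → 5 + 2 = 7 (decimal)
Convert the 4th Fibonacci number (with F(1) = F(2) = 1) (Fibonacci index) → 1, 1, 2, 3 → 3 (decimal)
Compute 7 ^ 3 = 343
343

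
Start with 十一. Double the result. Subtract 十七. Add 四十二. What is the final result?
Convert 十一 (Chinese numeral) → 1×10 + 1 = 11 (decimal)
Start: 11
11 × 2 = 22
Convert 十七 (Chinese numeral) → 1×10 + 7 = 17 (decimal)
22 - 17 = 5
Convert 四十二 (Chinese numeral) → 4×10 + 2 = 42 (decimal)
5 + 42 = 47
47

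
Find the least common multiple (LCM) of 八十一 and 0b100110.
Convert 八十一 (Chinese numeral) → 8×10 + 1 = 81 (decimal)
Convert 0b100110 (binary) → 32 + 4 + 2 = 38 (decimal)
Compute lcm(81, 38) = 3078
3078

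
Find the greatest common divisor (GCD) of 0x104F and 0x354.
Convert 0x104F (hexadecimal) → 1×4096 + 4×16 + 15 = 4175 (decimal)
Convert 0x354 (hexadecimal) → 3×256 + 5×16 + 4 = 852 (decimal)
Compute gcd(4175, 852) = 1
1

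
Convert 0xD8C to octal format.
Convert 0xD8C (hexadecimal) → 13×256 + 8×16 + 12 = 3468 (decimal)
Convert 3468 (decimal) → 3468 = 6×512 + 6×64 + 1×8 + 4 → 0o6614 (octal)
0o6614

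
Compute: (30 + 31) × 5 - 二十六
Convert 二十六 (Chinese numeral) → 2×10 + 6 = 26 (decimal)
Expression in decimal: (30 + 31) × 5 - 26
Parentheses first: 30 + 31 = 61
Multiply: 61 × 5 = 305
Subtract: 305 - 26 = 279
279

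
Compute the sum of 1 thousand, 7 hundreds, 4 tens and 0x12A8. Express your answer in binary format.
Convert 1 thousand, 7 hundreds, 4 tens (place-value notation) → 1×1000 + 7×100 + 4×10 = 1740 (decimal)
Convert 0x12A8 (hexadecimal) → 1×4096 + 2×256 + 10×16 + 8 = 4776 (decimal)
Compute 1740 + 4776 = 6516
Convert 6516 (decimal) → 6516 = 4096 + 2048 + 256 + 64 + 32 + 16 + 4 → 0b1100101110100 (binary)
0b1100101110100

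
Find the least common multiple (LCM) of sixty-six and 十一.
Convert sixty-six (English words) → 66 (decimal)
Convert 十一 (Chinese numeral) → 1×10 + 1 = 11 (decimal)
Compute lcm(66, 11) = 66
66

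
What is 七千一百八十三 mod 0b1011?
Convert 七千一百八十三 (Chinese numeral) → 7×1000 + 1×100 + 8×10 + 3 = 7183 (decimal)
Convert 0b1011 (binary) → 8 + 2 + 1 = 11 (decimal)
Compute 7183 mod 11 = 0
0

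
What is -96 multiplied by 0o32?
Convert 0o32 (octal) → 3×8 + 2 = 26 (decimal)
Compute -96 × 26 = -2496
-2496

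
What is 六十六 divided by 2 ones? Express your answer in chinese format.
Convert 六十六 (Chinese numeral) → 6×10 + 6 = 66 (decimal)
Convert 2 ones (place-value notation) → 2 (decimal)
Compute 66 ÷ 2 = 33
Convert 33 (decimal) → 33 = 3×10 + 3 → 三十三 (Chinese numeral)
三十三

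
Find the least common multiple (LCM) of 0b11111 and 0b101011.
Convert 0b11111 (binary) → 16 + 8 + 4 + 2 + 1 = 31 (decimal)
Convert 0b101011 (binary) → 32 + 8 + 2 + 1 = 43 (decimal)
Compute lcm(31, 43) = 1333
1333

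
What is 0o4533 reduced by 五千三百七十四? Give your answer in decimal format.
Convert 0o4533 (octal) → 4×512 + 5×64 + 3×8 + 3 = 2395 (decimal)
Convert 五千三百七十四 (Chinese numeral) → 5×1000 + 3×100 + 7×10 + 4 = 5374 (decimal)
Compute 2395 - 5374 = -2979
-2979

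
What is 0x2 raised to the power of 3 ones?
Convert 0x2 (hexadecimal) → 2 (decimal)
Convert 3 ones (place-value notation) → 3 (decimal)
Compute 2 ^ 3 = 8
8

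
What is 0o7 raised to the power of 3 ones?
Convert 0o7 (octal) → 7 (decimal)
Convert 3 ones (place-value notation) → 3 (decimal)
Compute 7 ^ 3 = 343
343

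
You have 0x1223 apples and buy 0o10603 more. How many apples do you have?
Convert 0x1223 (hexadecimal) → 1×4096 + 2×256 + 2×16 + 3 = 4643 (decimal)
Convert 0o10603 (octal) → 1×4096 + 6×64 + 3 = 4483 (decimal)
Compute 4643 + 4483 = 9126
9126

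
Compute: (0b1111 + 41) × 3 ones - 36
Convert 0b1111 (binary) → 8 + 4 + 2 + 1 = 15 (decimal)
Convert 3 ones (place-value notation) → 3 (decimal)
Expression in decimal: (15 + 41) × 3 - 36
Parentheses first: 15 + 41 = 56
Multiply: 56 × 3 = 168
Subtract: 168 - 36 = 132
132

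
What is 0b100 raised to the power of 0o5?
Convert 0b100 (binary) → 4 (decimal)
Convert 0o5 (octal) → 5 (decimal)
Compute 4 ^ 5 = 1024
1024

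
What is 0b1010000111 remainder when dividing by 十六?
Convert 0b1010000111 (binary) → 512 + 128 + 4 + 2 + 1 = 647 (decimal)
Convert 十六 (Chinese numeral) → 1×10 + 6 = 16 (decimal)
Compute 647 mod 16 = 7
7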